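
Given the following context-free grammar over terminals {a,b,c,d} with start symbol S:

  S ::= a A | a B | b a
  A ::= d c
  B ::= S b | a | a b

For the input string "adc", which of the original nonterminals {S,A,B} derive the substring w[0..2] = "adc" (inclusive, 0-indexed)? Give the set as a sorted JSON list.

Convert to CNF:
  S -> T2 T3 | T3 A | T3 B
  A -> T0 T1
  B -> S T2 | T3 T2 | a
  T0 -> d
  T1 -> c
  T2 -> b
  T3 -> a

Fill CYK table bottom-up, restricted to cells inside w[0..2]:
  [0..0]={B,T3}  "a"  orig:{B}
  [1..1]={T0}  "d"  orig:{}
  [2..2]={T1}  "c"  orig:{}
  [0..1]=∅  "ad"
  [1..2]={A}  "dc"
  [0..2]={S}  "adc"

Original NTs in T[0,2] deriving "adc": ["S"]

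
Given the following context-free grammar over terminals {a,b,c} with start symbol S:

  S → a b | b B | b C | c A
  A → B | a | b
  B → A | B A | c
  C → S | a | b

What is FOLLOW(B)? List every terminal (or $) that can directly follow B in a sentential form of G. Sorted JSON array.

FIRST iteration:
[1]
  A via A→a: +{a}
  A via A→b: +{b}
  B via B→A: +{a,b}
  B via B→c: +{c}
  C via C→a: +{a}
  C via C→b: +{b}
  S via S→a b: +{a}
  S via S→b B: +{b}
  S via S→c A: +{c}
  S: {a,b,c}  A: {a,b}  B: {a,b,c}  C: {a,b}
[2]
  A via A→B: +{c}
  C via C→S: +{c}
  S: {a,b,c}  A: {a,b,c}  B: {a,b,c}  C: {a,b,c}
[3] done
  S: {a,b,c}  A: {a,b,c}  B: {a,b,c}  C: {a,b,c}

Compute FOLLOW by fixpoint:
FOLLOW(S) := {$}
[1]
  B→B A: FOLLOW(B) ⊇ FIRST(A) = {a,b,c}; new: +{a,b,c}
  B→B A: FOLLOW(A) ⊇ FOLLOW(B) ⊇ {a,b,c}; new: +{a,b,c}
  S→b B: FOLLOW(B) ⊇ FOLLOW(S) ⊇ {$}; new: +{$}
  S→b C: FOLLOW(C) ⊇ FOLLOW(S) ⊇ {$}; new: +{$}
  S→c A: FOLLOW(A) ⊇ FOLLOW(S) ⊇ {$}; new: +{$}
  FOLLOW[S]={$}  FOLLOW[A]={$,a,b,c}  FOLLOW[B]={$,a,b,c}  FOLLOW[C]={$}
[2] done
  FOLLOW[S]={$}  FOLLOW[A]={$,a,b,c}  FOLLOW[B]={$,a,b,c}  FOLLOW[C]={$}

FOLLOW(B) = ["$", "a", "b", "c"]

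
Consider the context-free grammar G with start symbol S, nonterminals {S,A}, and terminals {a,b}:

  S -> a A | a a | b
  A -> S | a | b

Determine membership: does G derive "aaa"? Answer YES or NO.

Convert to CNF:
  S -> T0 A | T0 T0 | b
  A -> T0 A | T0 T0 | a | b
  T0 -> a

CYK table (by increasing span):
  T[0,0] 'a' = {A,T0}  orig:{A}
  T[1,1] 'a' = {A,T0}  orig:{A}
  T[2,2] 'a' = {A,T0}  orig:{A}
  T[0,1] 'aa' = {A,S}
  T[1,2] 'aa' = {A,S}
  T[0,2] 'aaa' = {A,S}

S ∈ T[0,2] ⇒ YES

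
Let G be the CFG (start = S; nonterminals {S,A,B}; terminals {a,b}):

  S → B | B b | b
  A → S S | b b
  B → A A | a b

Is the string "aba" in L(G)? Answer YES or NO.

CNF form of G:
  S -> A A | B T0 | T1 T0 | b
  A -> S S | T0 T0
  B -> A A | T1 T0
  T0 -> b
  T1 -> a

CYK table (by increasing span):
  [0..0]={T1}  "a"  orig:{}
  [1..1]={S,T0}  "b"  orig:{S}
  [2..2]={T1}  "a"  orig:{}
  [0..1]={B,S}  "ab"
  [1..2]=∅  "ba"
  [0..2]=∅  "aba"

S ∉ T[0,2] ⇒ NO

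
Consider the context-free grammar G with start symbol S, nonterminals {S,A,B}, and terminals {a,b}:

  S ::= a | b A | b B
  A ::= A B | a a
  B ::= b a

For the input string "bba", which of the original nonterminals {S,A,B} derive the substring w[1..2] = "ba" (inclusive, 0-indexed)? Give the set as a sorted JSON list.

CNF form of G:
  S -> T1 A | T1 B | a
  A -> A B | T0 T0
  B -> T1 T0
  T0 -> a
  T1 -> b

CYK fill (cells [i..j] with 1 ≤ i ≤ j ≤ 2 only):
  cell(1,1) b: {T1}  orig:{}
  cell(2,2) a: {S,T0}  orig:{S}
  cell(1,2) ba: {B}

Original NTs in T[1,2] deriving "ba": ["B"]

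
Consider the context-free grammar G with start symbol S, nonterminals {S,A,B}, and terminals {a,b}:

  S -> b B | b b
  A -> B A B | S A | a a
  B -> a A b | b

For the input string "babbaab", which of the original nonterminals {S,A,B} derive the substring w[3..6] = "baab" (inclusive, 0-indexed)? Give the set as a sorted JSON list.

CNF form of G:
  S -> T1 B | T1 T1
  A -> B X2 | S A | T0 T0
  B -> T0 X3 | b
  T0 -> a
  T1 -> b
  X2 -> A B
  X3 -> A T1

CYK fill (cells [i..j] with 3 ≤ i ≤ j ≤ 6 only):
  cell(3,3) b: {B,T1}  orig:{B}
  cell(4,4) a: {T0}  orig:{}
  cell(5,5) a: {T0}  orig:{}
  cell(6,6) b: {B,T1}  orig:{B}
  cell(3,4) ba: ∅
  cell(4,5) aa: {A}
  cell(5,6) ab: ∅
  cell(3,5) baa: ∅
  cell(4,6) aab: {X2,X3}  orig:{}
  cell(3,6) baab: {A}

Original NTs in T[3,6] deriving "baab": ["A"]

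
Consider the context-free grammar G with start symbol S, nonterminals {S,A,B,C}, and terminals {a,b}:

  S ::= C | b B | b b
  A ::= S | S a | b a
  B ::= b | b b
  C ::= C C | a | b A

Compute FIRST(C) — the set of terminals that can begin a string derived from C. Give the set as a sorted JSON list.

FIRST iteration:
round 1:
  A via A→b a: +{b}
  B via B→b: +{b}
  C via C→a: +{a}
  C via C→b A: +{b}
  S via S→C: +{a,b}
  FIRST[S]={a,b}  FIRST[A]={b}  FIRST[B]={b}  FIRST[C]={a,b}
round 2:
  A via A→S: +{a}
  FIRST[S]={a,b}  FIRST[A]={a,b}  FIRST[B]={b}  FIRST[C]={a,b}
round 3: done
  FIRST[S]={a,b}  FIRST[A]={a,b}  FIRST[B]={b}  FIRST[C]={a,b}

FIRST(C) = ["a", "b"]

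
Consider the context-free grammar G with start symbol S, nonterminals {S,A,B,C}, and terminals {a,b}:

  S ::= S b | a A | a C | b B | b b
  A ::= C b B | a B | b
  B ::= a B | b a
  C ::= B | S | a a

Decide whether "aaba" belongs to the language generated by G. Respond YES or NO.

Convert to CNF:
  S -> S T0 | T0 B | T0 T0 | T1 A | T1 C
  A -> C X2 | T1 B | b
  B -> T0 T1 | T1 B
  C -> S T0 | T0 B | T0 T0 | T0 T1 | T1 A | T1 B | T1 C | T1 T1
  T0 -> b
  T1 -> a
  X2 -> T0 B

CYK table (by increasing span):
  [0..0]={T1}  "a"  orig:{}
  [1..1]={T1}  "a"  orig:{}
  [2..2]={A,T0}  "b"  orig:{A}
  [3..3]={T1}  "a"  orig:{}
  [0..1]={C}  "aa"
  [1..2]={C,S}  "ab"
  [2..3]={B,C}  "ba"
  [0..2]={C,S}  "aab"
  [1..3]={A,B,C,S}  "aba"
  [0..3]={A,B,C,S}  "aaba"

S ∈ T[0,3] ⇒ YES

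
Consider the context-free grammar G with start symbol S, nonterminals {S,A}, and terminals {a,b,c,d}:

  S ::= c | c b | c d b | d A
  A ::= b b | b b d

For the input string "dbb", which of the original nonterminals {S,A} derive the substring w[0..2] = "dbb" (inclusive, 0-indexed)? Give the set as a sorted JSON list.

Convert to CNF:
  S -> T1 A | T2 T0 | T2 X4 | c
  A -> T0 T0 | T0 X3
  T0 -> b
  T1 -> d
  T2 -> c
  X3 -> T0 T1
  X4 -> T1 T0

CYK table (by increasing span), restricted to cells inside w[0..2]:
  [0..0]={T1}  "d"  orig:{}
  [1..1]={T0}  "b"  orig:{}
  [2..2]={T0}  "b"  orig:{}
  [0..1]={X4}  "db"  orig:{}
  [1..2]={A}  "bb"
  [0..2]={S}  "dbb"

Original NTs in T[0,2] deriving "dbb": ["S"]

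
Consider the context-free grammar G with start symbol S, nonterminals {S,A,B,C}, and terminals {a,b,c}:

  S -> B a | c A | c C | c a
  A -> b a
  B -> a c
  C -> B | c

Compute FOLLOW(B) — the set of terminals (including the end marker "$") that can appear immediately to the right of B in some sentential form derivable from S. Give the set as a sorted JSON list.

FIRST sets, iterate to fixpoint:
[1]
  A via A→b a: +{b}
  B via B→a c: +{a}
  C via C→B: +{a}
  C via C→c: +{c}
  S via S→B a: +{a}
  S via S→c A: +{c}
  S: {a,c}  A: {b}  B: {a}  C: {a,c}
[2] (no change)
  S: {a,c}  A: {b}  B: {a}  C: {a,c}

Compute FOLLOW by fixpoint:
FOLLOW(S) := {$}
pass 1:
  S→B a: FOLLOW(B) ⊇ FIRST(a) = {a}; new: +{a}
  S→c A: FOLLOW(A) ⊇ FOLLOW(S) ⊇ {$}; new: +{$}
  S→c C: FOLLOW(C) ⊇ FOLLOW(S) ⊇ {$}; new: +{$}
  FOLLOW(S)={$}  FOLLOW(A)={$}  FOLLOW(B)={a}  FOLLOW(C)={$}
pass 2:
  C→B: FOLLOW(B) ⊇ FOLLOW(C) ⊇ {$}; new: +{$}
  FOLLOW(S)={$}  FOLLOW(A)={$}  FOLLOW(B)={$,a}  FOLLOW(C)={$}
pass 3: (no change)
  FOLLOW(S)={$}  FOLLOW(A)={$}  FOLLOW(B)={$,a}  FOLLOW(C)={$}

FOLLOW(B) = ["$", "a"]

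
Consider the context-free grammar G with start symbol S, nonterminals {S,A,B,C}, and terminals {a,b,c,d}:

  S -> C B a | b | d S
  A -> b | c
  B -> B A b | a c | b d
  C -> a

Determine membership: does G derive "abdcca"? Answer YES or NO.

CNF form of G:
  S -> C X5 | T3 S | b
  A -> b | c
  B -> B X4 | T0 T3 | T1 T2
  C -> a
  T0 -> b
  T1 -> a
  T2 -> c
  T3 -> d
  X4 -> A T0
  X5 -> B T1

Fill CYK table bottom-up:
  [0..0]={C,T1}  "a"  orig:{C}
  [1..1]={A,S,T0}  "b"  orig:{A,S}
  [2..2]={T3}  "d"  orig:{}
  [3..3]={A,T2}  "c"  orig:{A}
  [4..4]={A,T2}  "c"  orig:{A}
  [5..5]={C,T1}  "a"  orig:{C}
  [0..1]=∅  "ab"
  [1..2]={B}  "bd"
  [2..3]=∅  "dc"
  [3..4]=∅  "cc"
  [4..5]=∅  "ca"
  [0..2]=∅  "abd"
  [1..3]=∅  "bdc"
  [2..4]=∅  "dcc"
  [3..5]=∅  "cca"
  [0..3]=∅  "abdc"
  [1..4]=∅  "bdcc"
  [2..5]=∅  "dcca"
  [0..4]=∅  "abdcc"
  [1..5]=∅  "bdcca"
  [0..5]=∅  "abdcca"

S ∉ T[0,5] ⇒ NO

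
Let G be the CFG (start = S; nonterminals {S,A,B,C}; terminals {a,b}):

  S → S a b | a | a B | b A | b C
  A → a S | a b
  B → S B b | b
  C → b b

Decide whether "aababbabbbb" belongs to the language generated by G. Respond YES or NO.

Convert to CNF:
  S -> S X3 | T0 B | T1 A | T1 C | a
  A -> T0 S | T0 T1
  B -> S X2 | b
  C -> T1 T1
  T0 -> a
  T1 -> b
  X2 -> B T1
  X3 -> T0 T1

Fill CYK table bottom-up:
  cell(0,0) a: {S,T0}  orig:{S}
  cell(1,1) a: {S,T0}  orig:{S}
  cell(2,2) b: {B,T1}  orig:{B}
  cell(3,3) a: {S,T0}  orig:{S}
  cell(4,4) b: {B,T1}  orig:{B}
  cell(5,5) b: {B,T1}  orig:{B}
  cell(6,6) a: {S,T0}  orig:{S}
  cell(7,7) b: {B,T1}  orig:{B}
  cell(8,8) b: {B,T1}  orig:{B}
  cell(9,9) b: {B,T1}  orig:{B}
  cell(10,10) b: {B,T1}  orig:{B}
  cell(0,1) aa: {A}
  cell(1,2) ab: {A,S,X3}  orig:{A,S}
  cell(2,3) ba: ∅
  cell(3,4) ab: {A,S,X3}  orig:{A,S}
  cell(4,5) bb: {C,X2}  orig:{C}
  cell(5,6) ba: ∅
  cell(6,7) ab: {A,S,X3}  orig:{A,S}
  cell(7,8) bb: {C,X2}  orig:{C}
  cell(8,9) bb: {C,X2}  orig:{C}
  cell(9,10) bb: {C,X2}  orig:{C}
  cell(0,2) aab: {A,S}
  cell(1,3) aba: ∅
  cell(2,4) bab: {S}
  cell(3,5) abb: {B}
  cell(4,6) bba: ∅
  cell(5,7) bab: {S}
  cell(6,8) abb: {B}
  cell(7,9) bbb: {S}
  cell(8,10) bbb: {S}
  cell(0,3) aaba: ∅
  cell(1,4) abab: {A,S}
  cell(2,5) babb: ∅
  cell(3,6) abba: ∅
  cell(4,7) bbab: ∅
  cell(5,8) babb: ∅
  cell(6,9) abbb: {A,B,X2}  orig:{A,B}
  cell(7,10) bbbb: ∅
  cell(0,4) aabab: {A,S}
  cell(1,5) ababb: ∅
  cell(2,6) babba: ∅
  cell(3,7) abbab: ∅
  cell(4,8) bbabb: ∅
  cell(5,9) babbb: {B,S}
  cell(6,10) abbbb: {X2}  orig:{}
  cell(0,5) aababb: ∅
  cell(1,6) ababba: ∅
  cell(2,7) babbab: ∅
  cell(3,8) abbabb: ∅
  cell(4,9) bbabbb: ∅
  cell(5,10) babbbb: {X2}  orig:{}
  cell(0,6) aababba: ∅
  cell(1,7) ababbab: ∅
  cell(2,8) babbabb: ∅
  cell(3,9) abbabbb: ∅
  cell(4,10) bbabbbb: ∅
  cell(0,7) aababbab: ∅
  cell(1,8) ababbabb: ∅
  cell(2,9) babbabbb: ∅
  cell(3,10) abbabbbb: {B}
  cell(0,8) aababbabb: ∅
  cell(1,9) ababbabbb: ∅
  cell(2,10) babbabbbb: {B}
  cell(0,9) aababbabbb: ∅
  cell(1,10) ababbabbbb: {B,S}
  cell(0,10) aababbabbbb: {A,B,S}

S ∈ T[0,10] ⇒ YES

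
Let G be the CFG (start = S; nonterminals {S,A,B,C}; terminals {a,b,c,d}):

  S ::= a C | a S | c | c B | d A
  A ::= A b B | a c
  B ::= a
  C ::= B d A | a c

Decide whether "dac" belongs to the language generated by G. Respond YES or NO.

CNF form of G:
  S -> T1 C | T1 S | T2 B | T3 A | c
  A -> A X4 | T1 T2
  B -> a
  C -> B X5 | T1 T2
  T0 -> b
  T1 -> a
  T2 -> c
  T3 -> d
  X4 -> T0 B
  X5 -> T3 A

CYK fill:
  T[0,0] 'd' = {T3}  orig:{}
  T[1,1] 'a' = {B,T1}  orig:{B}
  T[2,2] 'c' = {S,T2}  orig:{S}
  T[0,1] 'da' = ∅
  T[1,2] 'ac' = {A,C,S}
  T[0,2] 'dac' = {S,X5}  orig:{S}

S ∈ T[0,2] ⇒ YES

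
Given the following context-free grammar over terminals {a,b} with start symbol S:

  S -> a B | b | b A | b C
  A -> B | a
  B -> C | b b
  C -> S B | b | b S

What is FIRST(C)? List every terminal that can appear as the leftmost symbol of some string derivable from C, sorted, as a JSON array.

Compute FIRST by fixpoint:
[1]
  A via A→a: +{a}
  B via B→b b: +{b}
  C via C→b: +{b}
  S via S→a B: +{a}
  S via S→b: +{b}
  FIRST(S)={a,b}  FIRST(A)={a}  FIRST(B)={b}  FIRST(C)={b}
[2]
  A via A→B: +{b}
  C via C→S B: +{a}
  FIRST(S)={a,b}  FIRST(A)={a,b}  FIRST(B)={b}  FIRST(C)={a,b}
[3]
  B via B→C: +{a}
  FIRST(S)={a,b}  FIRST(A)={a,b}  FIRST(B)={a,b}  FIRST(C)={a,b}
[4] (stable)
  FIRST(S)={a,b}  FIRST(A)={a,b}  FIRST(B)={a,b}  FIRST(C)={a,b}

FIRST(C) = ["a", "b"]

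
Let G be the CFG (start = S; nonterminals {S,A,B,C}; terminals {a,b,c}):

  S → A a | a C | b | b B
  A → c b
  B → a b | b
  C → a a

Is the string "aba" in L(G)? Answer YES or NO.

CNF form of G:
  S -> A T2 | T1 B | T2 C | b
  A -> T0 T1
  B -> T2 T1 | b
  C -> T2 T2
  T0 -> c
  T1 -> b
  T2 -> a

Fill CYK table bottom-up:
  [0..0]={T2}  "a"  orig:{}
  [1..1]={B,S,T1}  "b"  orig:{B,S}
  [2..2]={T2}  "a"  orig:{}
  [0..1]={B}  "ab"
  [1..2]=∅  "ba"
  [0..2]=∅  "aba"

S ∉ T[0,2] ⇒ NO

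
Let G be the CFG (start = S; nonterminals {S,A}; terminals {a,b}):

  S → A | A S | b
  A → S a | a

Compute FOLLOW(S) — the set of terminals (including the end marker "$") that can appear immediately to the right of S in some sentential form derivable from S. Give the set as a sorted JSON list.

Compute FIRST by fixpoint:
iter 1:
  A via A→a: +{a}
  S via S→A: +{a}
  S via S→b: +{b}
  FIRST(S)={a,b}  FIRST(A)={a}
iter 2:
  A via A→S a: +{b}
  FIRST(S)={a,b}  FIRST(A)={a,b}
iter 3: (no change)
  FIRST(S)={a,b}  FIRST(A)={a,b}

FOLLOW sets:
initialize: $ ∈ FOLLOW(S)
pass 1:
  A→S a: FOLLOW(S) ⊇ FIRST(a) = {a}; new: +{a}
  S→A: FOLLOW(A) ⊇ FOLLOW(S) ⊇ {$,a}; new: +{$,a}
  S→A S: FOLLOW(A) ⊇ FIRST(S) = {a,b}; new: +{b}
  S: {$,a}  A: {$,a,b}
pass 2: (no change)
  S: {$,a}  A: {$,a,b}

FOLLOW(S) = ["$", "a"]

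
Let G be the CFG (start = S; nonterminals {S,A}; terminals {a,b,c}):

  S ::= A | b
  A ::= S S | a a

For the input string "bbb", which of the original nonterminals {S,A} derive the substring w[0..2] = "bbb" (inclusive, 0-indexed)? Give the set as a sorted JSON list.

CNF form of G:
  S -> S S | T0 T0 | b
  A -> S S | T0 T0
  T0 -> a

CYK fill (cells [i..j] with 0 ≤ i ≤ j ≤ 2 only):
  T[0,0] 'b' = {S}
  T[1,1] 'b' = {S}
  T[2,2] 'b' = {S}
  T[0,1] 'bb' = {A,S}
  T[1,2] 'bb' = {A,S}
  T[0,2] 'bbb' = {A,S}

Original NTs in T[0,2] deriving "bbb": ["A", "S"]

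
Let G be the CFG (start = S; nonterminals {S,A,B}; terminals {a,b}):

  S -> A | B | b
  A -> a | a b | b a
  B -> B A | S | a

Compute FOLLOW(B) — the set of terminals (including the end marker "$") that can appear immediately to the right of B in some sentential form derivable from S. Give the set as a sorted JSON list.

FIRST sets, iterate to fixpoint:
[1]
  A via A→a: +{a}
  A via A→b a: +{b}
  B via B→a: +{a}
  S via S→A: +{a,b}
  FIRST[S]={a,b}  FIRST[A]={a,b}  FIRST[B]={a}
[2]
  B via B→S: +{b}
  FIRST[S]={a,b}  FIRST[A]={a,b}  FIRST[B]={a,b}
[3] (no change)
  FIRST[S]={a,b}  FIRST[A]={a,b}  FIRST[B]={a,b}

FOLLOW iteration:
FOLLOW(S) := {$}
iter 1:
  B→B A: FOLLOW(B) ⊇ FIRST(A) = {a,b}; new: +{a,b}
  B→B A: FOLLOW(A) ⊇ FOLLOW(B) ⊇ {a,b}; new: +{a,b}
  B→S: FOLLOW(S) ⊇ FOLLOW(B) ⊇ {a,b}; new: +{a,b}
  S→A: FOLLOW(A) ⊇ FOLLOW(S) ⊇ {$,a,b}; new: +{$}
  S→B: FOLLOW(B) ⊇ FOLLOW(S) ⊇ {$,a,b}; new: +{$}
  FOLLOW(S)={$,a,b}  FOLLOW(A)={$,a,b}  FOLLOW(B)={$,a,b}
iter 2: done
  FOLLOW(S)={$,a,b}  FOLLOW(A)={$,a,b}  FOLLOW(B)={$,a,b}

FOLLOW(B) = ["$", "a", "b"]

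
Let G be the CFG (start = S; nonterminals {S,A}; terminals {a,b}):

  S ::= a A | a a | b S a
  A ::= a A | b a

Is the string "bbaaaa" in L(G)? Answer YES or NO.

Convert to CNF:
  S -> T0 A | T0 T0 | T1 X2
  A -> T0 A | T1 T0
  T0 -> a
  T1 -> b
  X2 -> S T0

CYK table (by increasing span):
  [0..0]={T1}  "b"  orig:{}
  [1..1]={T1}  "b"  orig:{}
  [2..2]={T0}  "a"  orig:{}
  [3..3]={T0}  "a"  orig:{}
  [4..4]={T0}  "a"  orig:{}
  [5..5]={T0}  "a"  orig:{}
  [0..1]=∅  "bb"
  [1..2]={A}  "ba"
  [2..3]={S}  "aa"
  [3..4]={S}  "aa"
  [4..5]={S}  "aa"
  [0..2]=∅  "bba"
  [1..3]=∅  "baa"
  [2..4]={X2}  "aaa"  orig:{}
  [3..5]={X2}  "aaa"  orig:{}
  [0..3]=∅  "bbaa"
  [1..4]={S}  "baaa"
  [2..5]=∅  "aaaa"
  [0..4]=∅  "bbaaa"
  [1..5]={X2}  "baaaa"  orig:{}
  [0..5]={S}  "bbaaaa"

S ∈ T[0,5] ⇒ YES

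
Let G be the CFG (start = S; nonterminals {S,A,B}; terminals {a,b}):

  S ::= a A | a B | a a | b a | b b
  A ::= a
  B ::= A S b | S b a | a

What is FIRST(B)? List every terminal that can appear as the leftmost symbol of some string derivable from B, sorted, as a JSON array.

Compute FIRST by fixpoint:
round 1:
  A via A→a: +{a}
  B via B→A S b: +{a}
  S via S→a A: +{a}
  S via S→b a: +{b}
  FIRST(S)={a,b}  FIRST(A)={a}  FIRST(B)={a}
round 2:
  B via B→S b a: +{b}
  FIRST(S)={a,b}  FIRST(A)={a}  FIRST(B)={a,b}
round 3: (stable)
  FIRST(S)={a,b}  FIRST(A)={a}  FIRST(B)={a,b}

FIRST(B) = ["a", "b"]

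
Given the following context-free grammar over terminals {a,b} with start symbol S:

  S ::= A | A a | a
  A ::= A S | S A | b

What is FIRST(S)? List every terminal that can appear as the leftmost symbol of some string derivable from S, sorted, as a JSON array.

Compute FIRST by fixpoint:
iter 1:
  A via A→b: +{b}
  S via S→A: +{b}
  S via S→a: +{a}
  S: {a,b}  A: {b}
iter 2:
  A via A→S A: +{a}
  S: {a,b}  A: {a,b}
iter 3: — fixpoint
  S: {a,b}  A: {a,b}

FIRST(S) = ["a", "b"]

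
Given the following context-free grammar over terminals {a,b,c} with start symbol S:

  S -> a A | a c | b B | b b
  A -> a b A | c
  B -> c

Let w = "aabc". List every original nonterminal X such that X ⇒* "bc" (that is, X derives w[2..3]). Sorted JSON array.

Convert to CNF:
  S -> T0 A | T0 T2 | T1 B | T1 T1
  A -> T0 X3 | c
  B -> c
  T0 -> a
  T1 -> b
  T2 -> c
  X3 -> T1 A

CYK fill, restricted to cells inside w[2..3]:
  T[2,2] 'b' = {T1}  orig:{}
  T[3,3] 'c' = {A,B,T2}  orig:{A,B}
  T[2,3] 'bc' = {S,X3}  orig:{S}

Original NTs in T[2,3] deriving "bc": ["S"]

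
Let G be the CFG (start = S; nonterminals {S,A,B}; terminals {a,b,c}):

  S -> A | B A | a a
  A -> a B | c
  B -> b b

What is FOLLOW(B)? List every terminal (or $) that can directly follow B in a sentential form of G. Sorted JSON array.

FIRST iteration:
round 1:
  A via A→a B: +{a}
  A via A→c: +{c}
  B via B→b b: +{b}
  S via S→A: +{a,c}
  S via S→B A: +{b}
  FIRST[S]={a,b,c}  FIRST[A]={a,c}  FIRST[B]={b}
round 2: done
  FIRST[S]={a,b,c}  FIRST[A]={a,c}  FIRST[B]={b}

Compute FOLLOW by fixpoint:
FOLLOW(S) := {$}
iter 1:
  S→A: FOLLOW(A) ⊇ FOLLOW(S) ⊇ {$}; new: +{$}
  S→B A: FOLLOW(B) ⊇ FIRST(A) = {a,c}; new: +{a,c}
  S: {$}  A: {$}  B: {a,c}
iter 2:
  A→a B: FOLLOW(B) ⊇ FOLLOW(A) ⊇ {$}; new: +{$}
  S: {$}  A: {$}  B: {$,a,c}
iter 3: — fixpoint
  S: {$}  A: {$}  B: {$,a,c}

FOLLOW(B) = ["$", "a", "c"]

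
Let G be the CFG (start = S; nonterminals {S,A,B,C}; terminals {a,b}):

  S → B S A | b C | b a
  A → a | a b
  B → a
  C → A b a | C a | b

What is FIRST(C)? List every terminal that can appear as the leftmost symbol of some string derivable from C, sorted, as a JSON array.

FIRST iteration:
round 1:
  A via A→a: +{a}
  B via B→a: +{a}
  C via C→A b a: +{a}
  C via C→b: +{b}
  S via S→B S A: +{a}
  S via S→b C: +{b}
  S: {a,b}  A: {a}  B: {a}  C: {a,b}
round 2: (no change)
  S: {a,b}  A: {a}  B: {a}  C: {a,b}

FIRST(C) = ["a", "b"]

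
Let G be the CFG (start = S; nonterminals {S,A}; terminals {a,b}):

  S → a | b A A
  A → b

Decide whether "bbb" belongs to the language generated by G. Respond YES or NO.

Convert to CNF:
  S -> T0 X1 | a
  A -> b
  T0 -> b
  X1 -> A A

Fill CYK table bottom-up:
  [0..0]={A,T0}  "b"  orig:{A}
  [1..1]={A,T0}  "b"  orig:{A}
  [2..2]={A,T0}  "b"  orig:{A}
  [0..1]={X1}  "bb"  orig:{}
  [1..2]={X1}  "bb"  orig:{}
  [0..2]={S}  "bbb"

S ∈ T[0,2] ⇒ YES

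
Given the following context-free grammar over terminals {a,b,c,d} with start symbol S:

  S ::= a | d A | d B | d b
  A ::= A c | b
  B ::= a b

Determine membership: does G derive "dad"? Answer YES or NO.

Convert to CNF:
  S -> T3 A | T3 B | T3 T2 | a
  A -> A T0 | b
  B -> T1 T2
  T0 -> c
  T1 -> a
  T2 -> b
  T3 -> d

CYK fill:
  cell(0,0) d: {T3}  orig:{}
  cell(1,1) a: {S,T1}  orig:{S}
  cell(2,2) d: {T3}  orig:{}
  cell(0,1) da: ∅
  cell(1,2) ad: ∅
  cell(0,2) dad: ∅

S ∉ T[0,2] ⇒ NO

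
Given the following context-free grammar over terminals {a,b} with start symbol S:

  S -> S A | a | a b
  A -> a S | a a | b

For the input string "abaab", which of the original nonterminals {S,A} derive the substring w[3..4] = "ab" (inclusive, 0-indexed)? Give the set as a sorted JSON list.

Convert to CNF:
  S -> S A | T0 T1 | a
  A -> T0 S | T0 T0 | b
  T0 -> a
  T1 -> b

Fill CYK table bottom-up (cells [i..j] with 3 ≤ i ≤ j ≤ 4 only):
  cell(3,3) a: {S,T0}  orig:{S}
  cell(4,4) b: {A,T1}  orig:{A}
  cell(3,4) ab: {S}

Original NTs in T[3,4] deriving "ab": ["S"]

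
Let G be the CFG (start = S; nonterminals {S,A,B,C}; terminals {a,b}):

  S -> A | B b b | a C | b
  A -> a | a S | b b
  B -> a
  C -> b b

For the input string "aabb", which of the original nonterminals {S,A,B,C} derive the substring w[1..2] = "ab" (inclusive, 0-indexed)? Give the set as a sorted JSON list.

Convert to CNF:
  S -> B X2 | T0 C | T0 S | T1 T1 | a | b
  A -> T0 S | T1 T1 | a
  B -> a
  C -> T1 T1
  T0 -> a
  T1 -> b
  X2 -> T1 T1

CYK fill — only the sub-triangle for w[1..2]:
  T[1,1] 'a' = {A,B,S,T0}  orig:{A,B,S}
  T[2,2] 'b' = {S,T1}  orig:{S}
  T[1,2] 'ab' = {A,S}

Original NTs in T[1,2] deriving "ab": ["A", "S"]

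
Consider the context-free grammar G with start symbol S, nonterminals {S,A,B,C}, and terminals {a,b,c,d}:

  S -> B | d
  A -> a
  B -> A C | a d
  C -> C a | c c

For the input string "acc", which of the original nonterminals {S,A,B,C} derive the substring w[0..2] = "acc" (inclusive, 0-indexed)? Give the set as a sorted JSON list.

Convert to CNF:
  S -> A C | T0 T1 | d
  A -> a
  B -> A C | T0 T1
  C -> C T0 | T2 T2
  T0 -> a
  T1 -> d
  T2 -> c

CYK fill, restricted to cells inside w[0..2]:
  [0..0]={A,T0}  "a"  orig:{A}
  [1..1]={T2}  "c"  orig:{}
  [2..2]={T2}  "c"  orig:{}
  [0..1]=∅  "ac"
  [1..2]={C}  "cc"
  [0..2]={B,S}  "acc"

Original NTs in T[0,2] deriving "acc": ["B", "S"]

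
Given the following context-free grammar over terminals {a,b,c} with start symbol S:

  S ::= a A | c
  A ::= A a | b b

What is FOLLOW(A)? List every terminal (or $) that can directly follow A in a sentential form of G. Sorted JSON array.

FIRST iteration:
round 1:
  A via A→b b: +{b}
  S via S→a A: +{a}
  S via S→c: +{c}
  FIRST(S)={a,c}  FIRST(A)={b}
round 2: done
  FIRST(S)={a,c}  FIRST(A)={b}

Compute FOLLOW by fixpoint:
FOLLOW(S) := {$}
round 1:
  A→A a: FOLLOW(A) ⊇ FIRST(a) = {a}; new: +{a}
  S→a A: FOLLOW(A) ⊇ FOLLOW(S) ⊇ {$}; new: +{$}
  FOLLOW[S]={$}  FOLLOW[A]={$,a}
round 2: done
  FOLLOW[S]={$}  FOLLOW[A]={$,a}

FOLLOW(A) = ["$", "a"]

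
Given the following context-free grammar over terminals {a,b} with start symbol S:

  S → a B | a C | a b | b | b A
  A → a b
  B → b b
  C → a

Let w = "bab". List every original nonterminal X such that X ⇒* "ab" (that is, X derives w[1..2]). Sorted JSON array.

CNF form of G:
  S -> T0 B | T0 C | T0 T1 | T1 A | b
  A -> T0 T1
  B -> T1 T1
  C -> a
  T0 -> a
  T1 -> b

CYK fill — only the sub-triangle for w[1..2]:
  T[1,1] 'a' = {C,T0}  orig:{C}
  T[2,2] 'b' = {S,T1}  orig:{S}
  T[1,2] 'ab' = {A,S}

Original NTs in T[1,2] deriving "ab": ["A", "S"]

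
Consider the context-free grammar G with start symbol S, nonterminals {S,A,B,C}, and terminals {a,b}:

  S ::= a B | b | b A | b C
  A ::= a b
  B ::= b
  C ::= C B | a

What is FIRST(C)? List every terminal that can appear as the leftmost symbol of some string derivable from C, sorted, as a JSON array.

FIRST iteration:
[1]
  A via A→a b: +{a}
  B via B→b: +{b}
  C via C→a: +{a}
  S via S→a B: +{a}
  S via S→b: +{b}
  S: {a,b}  A: {a}  B: {b}  C: {a}
[2] (stable)
  S: {a,b}  A: {a}  B: {b}  C: {a}

FIRST(C) = ["a"]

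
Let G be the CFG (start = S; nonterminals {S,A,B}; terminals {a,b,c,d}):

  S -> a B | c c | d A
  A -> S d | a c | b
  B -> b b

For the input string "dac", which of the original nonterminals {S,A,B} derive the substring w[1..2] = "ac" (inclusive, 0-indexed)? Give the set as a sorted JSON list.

Convert to CNF:
  S -> T0 A | T1 B | T2 T2
  A -> S T0 | T1 T2 | b
  B -> T3 T3
  T0 -> d
  T1 -> a
  T2 -> c
  T3 -> b

CYK table (by increasing span) — only the sub-triangle for w[1..2]:
  [1..1]={T1}  "a"  orig:{}
  [2..2]={T2}  "c"  orig:{}
  [1..2]={A}  "ac"

Original NTs in T[1,2] deriving "ac": ["A"]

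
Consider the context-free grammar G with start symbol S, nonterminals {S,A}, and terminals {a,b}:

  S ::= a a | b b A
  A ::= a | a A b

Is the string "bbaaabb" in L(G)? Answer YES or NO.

CNF form of G:
  S -> T0 T0 | T1 X3
  A -> T0 X2 | a
  T0 -> a
  T1 -> b
  X2 -> A T1
  X3 -> T1 A

CYK table (by increasing span):
  [0..0]={T1}  "b"  orig:{}
  [1..1]={T1}  "b"  orig:{}
  [2..2]={A,T0}  "a"  orig:{A}
  [3..3]={A,T0}  "a"  orig:{A}
  [4..4]={A,T0}  "a"  orig:{A}
  [5..5]={T1}  "b"  orig:{}
  [6..6]={T1}  "b"  orig:{}
  [0..1]=∅  "bb"
  [1..2]={X3}  "ba"  orig:{}
  [2..3]={S}  "aa"
  [3..4]={S}  "aa"
  [4..5]={X2}  "ab"  orig:{}
  [5..6]=∅  "bb"
  [0..2]={S}  "bba"
  [1..3]=∅  "baa"
  [2..4]=∅  "aaa"
  [3..5]={A}  "aab"
  [4..6]=∅  "abb"
  [0..3]=∅  "bbaa"
  [1..4]=∅  "baaa"
  [2..5]=∅  "aaab"
  [3..6]={X2}  "aabb"  orig:{}
  [0..4]=∅  "bbaaa"
  [1..5]=∅  "baaab"
  [2..6]={A}  "aaabb"
  [0..5]=∅  "bbaaab"
  [1..6]={X3}  "baaabb"  orig:{}
  [0..6]={S}  "bbaaabb"

S ∈ T[0,6] ⇒ YES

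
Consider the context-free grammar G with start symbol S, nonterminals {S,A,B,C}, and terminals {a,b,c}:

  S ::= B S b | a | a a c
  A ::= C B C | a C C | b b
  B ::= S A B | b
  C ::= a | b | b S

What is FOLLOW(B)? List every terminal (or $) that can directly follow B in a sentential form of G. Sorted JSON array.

FIRST iteration:
iter 1:
  A via A→a C C: +{a}
  A via A→b b: +{b}
  B via B→b: +{b}
  C via C→a: +{a}
  C via C→b: +{b}
  S via S→B S b: +{b}
  S via S→a: +{a}
  S: {a,b}  A: {a,b}  B: {b}  C: {a,b}
iter 2:
  B via B→S A B: +{a}
  S: {a,b}  A: {a,b}  B: {a,b}  C: {a,b}
iter 3: (no change)
  S: {a,b}  A: {a,b}  B: {a,b}  C: {a,b}

FOLLOW sets:
FOLLOW(S) := {$}
iter 1:
  A→C B C: FOLLOW(C) ⊇ FIRST(B) = {a,b}; new: +{a,b}
  A→C B C: FOLLOW(B) ⊇ FIRST(C) = {a,b}; new: +{a,b}
  B→S A B: FOLLOW(S) ⊇ FIRST(A) = {a,b}; new: +{a,b}
  B→S A B: FOLLOW(A) ⊇ FIRST(B) = {a,b}; new: +{a,b}
  FOLLOW[S]={$,a,b}  FOLLOW[A]={a,b}  FOLLOW[B]={a,b}  FOLLOW[C]={a,b}
iter 2: (no change)
  FOLLOW[S]={$,a,b}  FOLLOW[A]={a,b}  FOLLOW[B]={a,b}  FOLLOW[C]={a,b}

FOLLOW(B) = ["a", "b"]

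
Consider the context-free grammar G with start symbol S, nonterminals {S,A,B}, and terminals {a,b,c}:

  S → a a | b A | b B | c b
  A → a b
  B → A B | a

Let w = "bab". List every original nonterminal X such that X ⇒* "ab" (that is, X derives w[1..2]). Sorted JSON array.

CNF form of G:
  S -> T0 T0 | T1 A | T1 B | T2 T1
  A -> T0 T1
  B -> A B | a
  T0 -> a
  T1 -> b
  T2 -> c

CYK table (by increasing span) — only the sub-triangle for w[1..2]:
  cell(1,1) a: {B,T0}  orig:{B}
  cell(2,2) b: {T1}  orig:{}
  cell(1,2) ab: {A}

Original NTs in T[1,2] deriving "ab": ["A"]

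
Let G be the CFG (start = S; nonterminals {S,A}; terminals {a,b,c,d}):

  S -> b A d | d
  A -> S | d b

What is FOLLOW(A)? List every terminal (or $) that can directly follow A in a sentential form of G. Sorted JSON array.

Compute FIRST by fixpoint:
round 1:
  A via A→d b: +{d}
  S via S→b A d: +{b}
  S via S→d: +{d}
  S: {b,d}  A: {d}
round 2:
  A via A→S: +{b}
  S: {b,d}  A: {b,d}
round 3: (no change)
  S: {b,d}  A: {b,d}

Compute FOLLOW by fixpoint:
FOLLOW(S) := {$}
round 1:
  S→b A d: FOLLOW(A) ⊇ FIRST(d) = {d}; new: +{d}
  S: {$}  A: {d}
round 2:
  A→S: FOLLOW(S) ⊇ FOLLOW(A) ⊇ {d}; new: +{d}
  S: {$,d}  A: {d}
round 3: (stable)
  S: {$,d}  A: {d}

FOLLOW(A) = ["d"]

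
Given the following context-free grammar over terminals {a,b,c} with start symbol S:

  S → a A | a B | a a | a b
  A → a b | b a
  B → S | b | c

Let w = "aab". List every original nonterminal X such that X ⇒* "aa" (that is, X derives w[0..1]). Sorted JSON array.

Convert to CNF:
  S -> T0 A | T0 B | T0 T0 | T0 T1
  A -> T0 T1 | T1 T0
  B -> T0 A | T0 B | T0 T0 | T0 T1 | b | c
  T0 -> a
  T1 -> b

CYK fill — only the sub-triangle for w[0..1]:
  cell(0,0) a: {T0}  orig:{}
  cell(1,1) a: {T0}  orig:{}
  cell(0,1) aa: {B,S}

Original NTs in T[0,1] deriving "aa": ["B", "S"]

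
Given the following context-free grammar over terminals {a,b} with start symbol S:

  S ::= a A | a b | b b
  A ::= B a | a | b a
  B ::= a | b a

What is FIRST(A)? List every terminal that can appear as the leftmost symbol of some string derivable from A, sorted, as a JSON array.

Compute FIRST by fixpoint:
iter 1:
  A via A→a: +{a}
  A via A→b a: +{b}
  B via B→a: +{a}
  B via B→b a: +{b}
  S via S→a A: +{a}
  S via S→b b: +{b}
  S: {a,b}  A: {a,b}  B: {a,b}
iter 2: (no change)
  S: {a,b}  A: {a,b}  B: {a,b}

FIRST(A) = ["a", "b"]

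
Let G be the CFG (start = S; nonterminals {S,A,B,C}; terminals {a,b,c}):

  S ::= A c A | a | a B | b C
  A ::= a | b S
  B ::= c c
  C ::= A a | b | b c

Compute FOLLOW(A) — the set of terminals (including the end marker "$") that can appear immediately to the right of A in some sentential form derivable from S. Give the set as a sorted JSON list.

Compute FIRST by fixpoint:
round 1:
  A via A→a: +{a}
  A via A→b S: +{b}
  B via B→c c: +{c}
  C via C→A a: +{a,b}
  S via S→A c A: +{a,b}
  FIRST(S)={a,b}  FIRST(A)={a,b}  FIRST(B)={c}  FIRST(C)={a,b}
round 2: done
  FIRST(S)={a,b}  FIRST(A)={a,b}  FIRST(B)={c}  FIRST(C)={a,b}

FOLLOW iteration:
FOLLOW(S) := {$}
pass 1:
  C→A a: FOLLOW(A) ⊇ FIRST(a) = {a}; new: +{a}
  S→A c A: FOLLOW(A) ⊇ FIRST(c) = {c}; new: +{c}
  S→A c A: FOLLOW(A) ⊇ FOLLOW(S) ⊇ {$}; new: +{$}
  S→a B: FOLLOW(B) ⊇ FOLLOW(S) ⊇ {$}; new: +{$}
  S→b C: FOLLOW(C) ⊇ FOLLOW(S) ⊇ {$}; new: +{$}
  FOLLOW[S]={$}  FOLLOW[A]={$,a,c}  FOLLOW[B]={$}  FOLLOW[C]={$}
pass 2:
  A→b S: FOLLOW(S) ⊇ FOLLOW(A) ⊇ {$,a,c}; new: +{a,c}
  S→a B: FOLLOW(B) ⊇ FOLLOW(S) ⊇ {$,a,c}; new: +{a,c}
  S→b C: FOLLOW(C) ⊇ FOLLOW(S) ⊇ {$,a,c}; new: +{a,c}
  FOLLOW[S]={$,a,c}  FOLLOW[A]={$,a,c}  FOLLOW[B]={$,a,c}  FOLLOW[C]={$,a,c}
pass 3: — fixpoint
  FOLLOW[S]={$,a,c}  FOLLOW[A]={$,a,c}  FOLLOW[B]={$,a,c}  FOLLOW[C]={$,a,c}

FOLLOW(A) = ["$", "a", "c"]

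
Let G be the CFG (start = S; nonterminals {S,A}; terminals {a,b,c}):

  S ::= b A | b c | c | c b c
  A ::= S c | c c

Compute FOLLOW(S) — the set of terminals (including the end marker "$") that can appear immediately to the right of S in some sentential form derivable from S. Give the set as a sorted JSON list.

FIRST iteration:
iter 1:
  A via A→c c: +{c}
  S via S→b A: +{b}
  S via S→c: +{c}
  S: {b,c}  A: {c}
iter 2:
  A via A→S c: +{b}
  S: {b,c}  A: {b,c}
iter 3: — fixpoint
  S: {b,c}  A: {b,c}

FOLLOW iteration:
initialize: $ ∈ FOLLOW(S)
round 1:
  A→S c: FOLLOW(S) ⊇ FIRST(c) = {c}; new: +{c}
  S→b A: FOLLOW(A) ⊇ FOLLOW(S) ⊇ {$,c}; new: +{$,c}
  FOLLOW(S)={$,c}  FOLLOW(A)={$,c}
round 2: — fixpoint
  FOLLOW(S)={$,c}  FOLLOW(A)={$,c}

FOLLOW(S) = ["$", "c"]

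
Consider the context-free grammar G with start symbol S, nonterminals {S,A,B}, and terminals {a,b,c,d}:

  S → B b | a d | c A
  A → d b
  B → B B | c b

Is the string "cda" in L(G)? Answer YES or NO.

Convert to CNF:
  S -> B T1 | T2 A | T3 T0
  A -> T0 T1
  B -> B B | T2 T1
  T0 -> d
  T1 -> b
  T2 -> c
  T3 -> a

CYK table (by increasing span):
  [0..0]={T2}  "c"  orig:{}
  [1..1]={T0}  "d"  orig:{}
  [2..2]={T3}  "a"  orig:{}
  [0..1]=∅  "cd"
  [1..2]=∅  "da"
  [0..2]=∅  "cda"

S ∉ T[0,2] ⇒ NO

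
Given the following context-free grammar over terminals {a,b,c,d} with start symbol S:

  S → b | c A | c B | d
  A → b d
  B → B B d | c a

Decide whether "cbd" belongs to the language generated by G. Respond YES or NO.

Convert to CNF:
  S -> T2 A | T2 B | b | d
  A -> T0 T1
  B -> B X4 | T2 T3
  T0 -> b
  T1 -> d
  T2 -> c
  T3 -> a
  X4 -> B T1

CYK table (by increasing span):
  [0..0]={T2}  "c"  orig:{}
  [1..1]={S,T0}  "b"  orig:{S}
  [2..2]={S,T1}  "d"  orig:{S}
  [0..1]=∅  "cb"
  [1..2]={A}  "bd"
  [0..2]={S}  "cbd"

S ∈ T[0,2] ⇒ YES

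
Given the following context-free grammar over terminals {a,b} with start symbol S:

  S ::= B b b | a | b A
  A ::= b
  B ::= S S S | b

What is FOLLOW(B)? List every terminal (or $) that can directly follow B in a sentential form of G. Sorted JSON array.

Compute FIRST by fixpoint:
pass 1:
  A via A→b: +{b}
  B via B→b: +{b}
  S via S→B b b: +{b}
  S via S→a: +{a}
  FIRST[S]={a,b}  FIRST[A]={b}  FIRST[B]={b}
pass 2:
  B via B→S S S: +{a}
  FIRST[S]={a,b}  FIRST[A]={b}  FIRST[B]={a,b}
pass 3: (stable)
  FIRST[S]={a,b}  FIRST[A]={b}  FIRST[B]={a,b}

FOLLOW iteration:
seed FOLLOW(S) with $
pass 1:
  B→S S S: FOLLOW(S) ⊇ FIRST(S) = {a,b}; new: +{a,b}
  S→B b b: FOLLOW(B) ⊇ FIRST(b) = {b}; new: +{b}
  S→b A: FOLLOW(A) ⊇ FOLLOW(S) ⊇ {$,a,b}; new: +{$,a,b}
  FOLLOW[S]={$,a,b}  FOLLOW[A]={$,a,b}  FOLLOW[B]={b}
pass 2: (no change)
  FOLLOW[S]={$,a,b}  FOLLOW[A]={$,a,b}  FOLLOW[B]={b}

FOLLOW(B) = ["b"]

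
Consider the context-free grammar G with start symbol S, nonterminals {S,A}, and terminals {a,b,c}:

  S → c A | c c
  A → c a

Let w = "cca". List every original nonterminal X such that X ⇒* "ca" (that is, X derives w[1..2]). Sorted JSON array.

Convert to CNF:
  S -> T0 A | T0 T0
  A -> T0 T1
  T0 -> c
  T1 -> a

Fill CYK table bottom-up — only the sub-triangle for w[1..2]:
  [1..1]={T0}  "c"  orig:{}
  [2..2]={T1}  "a"  orig:{}
  [1..2]={A}  "ca"

Original NTs in T[1,2] deriving "ca": ["A"]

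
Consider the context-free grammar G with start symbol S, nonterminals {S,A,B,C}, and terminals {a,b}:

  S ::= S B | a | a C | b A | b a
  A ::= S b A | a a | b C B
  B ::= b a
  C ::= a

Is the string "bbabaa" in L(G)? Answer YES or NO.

CNF form of G:
  S -> S B | T0 A | T0 T1 | T1 C | a
  A -> S X2 | T0 X3 | T1 T1
  B -> T0 T1
  C -> a
  T0 -> b
  T1 -> a
  X2 -> T0 A
  X3 -> C B

Fill CYK table bottom-up:
  T[0,0] 'b' = {T0}  orig:{}
  T[1,1] 'b' = {T0}  orig:{}
  T[2,2] 'a' = {C,S,T1}  orig:{C,S}
  T[3,3] 'b' = {T0}  orig:{}
  T[4,4] 'a' = {C,S,T1}  orig:{C,S}
  T[5,5] 'a' = {C,S,T1}  orig:{C,S}
  T[0,1] 'bb' = ∅
  T[1,2] 'ba' = {B,S}
  T[2,3] 'ab' = ∅
  T[3,4] 'ba' = {B,S}
  T[4,5] 'aa' = {A,S}
  T[0,2] 'bba' = ∅
  T[1,3] 'bab' = ∅
  T[2,4] 'aba' = {S,X3}  orig:{S}
  T[3,5] 'baa' = {S,X2}  orig:{S}
  T[0,3] 'bbab' = ∅
  T[1,4] 'baba' = {A,S}
  T[2,5] 'abaa' = {A}
  T[0,4] 'bbaba' = {S,X2}  orig:{S}
  T[1,5] 'babaa' = {A,S,X2}  orig:{A,S}
  T[0,5] 'bbabaa' = {S,X2}  orig:{S}

S ∈ T[0,5] ⇒ YES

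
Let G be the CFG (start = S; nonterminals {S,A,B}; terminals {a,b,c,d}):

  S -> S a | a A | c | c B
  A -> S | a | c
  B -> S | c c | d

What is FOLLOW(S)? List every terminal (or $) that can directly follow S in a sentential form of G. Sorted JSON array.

Compute FIRST by fixpoint:
iter 1:
  A via A→a: +{a}
  A via A→c: +{c}
  B via B→c c: +{c}
  B via B→d: +{d}
  S via S→a A: +{a}
  S via S→c: +{c}
  FIRST(S)={a,c}  FIRST(A)={a,c}  FIRST(B)={c,d}
iter 2:
  B via B→S: +{a}
  FIRST(S)={a,c}  FIRST(A)={a,c}  FIRST(B)={a,c,d}
iter 3: (no change)
  FIRST(S)={a,c}  FIRST(A)={a,c}  FIRST(B)={a,c,d}

FOLLOW sets:
initialize: $ ∈ FOLLOW(S)
pass 1:
  S→S a: FOLLOW(S) ⊇ FIRST(a) = {a}; new: +{a}
  S→a A: FOLLOW(A) ⊇ FOLLOW(S) ⊇ {$,a}; new: +{$,a}
  S→c B: FOLLOW(B) ⊇ FOLLOW(S) ⊇ {$,a}; new: +{$,a}
  FOLLOW(S)={$,a}  FOLLOW(A)={$,a}  FOLLOW(B)={$,a}
pass 2: — fixpoint
  FOLLOW(S)={$,a}  FOLLOW(A)={$,a}  FOLLOW(B)={$,a}

FOLLOW(S) = ["$", "a"]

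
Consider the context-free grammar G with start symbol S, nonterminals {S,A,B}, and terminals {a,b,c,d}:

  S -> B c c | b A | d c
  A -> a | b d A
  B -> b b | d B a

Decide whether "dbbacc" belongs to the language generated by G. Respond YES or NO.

CNF form of G:
  S -> B X6 | T0 A | T1 T3
  A -> T0 X4 | a
  B -> T0 T0 | T1 X5
  T0 -> b
  T1 -> d
  T2 -> a
  T3 -> c
  X4 -> T1 A
  X5 -> B T2
  X6 -> T3 T3

Fill CYK table bottom-up:
  [0..0]={T1}  "d"  orig:{}
  [1..1]={T0}  "b"  orig:{}
  [2..2]={T0}  "b"  orig:{}
  [3..3]={A,T2}  "a"  orig:{A}
  [4..4]={T3}  "c"  orig:{}
  [5..5]={T3}  "c"  orig:{}
  [0..1]=∅  "db"
  [1..2]={B}  "bb"
  [2..3]={S}  "ba"
  [3..4]=∅  "ac"
  [4..5]={X6}  "cc"  orig:{}
  [0..2]=∅  "dbb"
  [1..3]={X5}  "bba"  orig:{}
  [2..4]=∅  "bac"
  [3..5]=∅  "acc"
  [0..3]={B}  "dbba"
  [1..4]=∅  "bbac"
  [2..5]=∅  "bacc"
  [0..4]=∅  "dbbac"
  [1..5]=∅  "bbacc"
  [0..5]={S}  "dbbacc"

S ∈ T[0,5] ⇒ YES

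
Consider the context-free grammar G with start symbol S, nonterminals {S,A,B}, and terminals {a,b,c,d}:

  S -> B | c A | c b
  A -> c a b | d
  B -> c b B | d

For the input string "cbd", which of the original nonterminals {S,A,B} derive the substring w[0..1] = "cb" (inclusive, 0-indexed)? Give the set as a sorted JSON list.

Convert to CNF:
  S -> T0 A | T0 T2 | T0 X5 | d
  A -> T0 X3 | d
  B -> T0 X4 | d
  T0 -> c
  T1 -> a
  T2 -> b
  X3 -> T1 T2
  X4 -> T2 B
  X5 -> T2 B

Fill CYK table bottom-up, restricted to cells inside w[0..1]:
  T[0,0] 'c' = {T0}  orig:{}
  T[1,1] 'b' = {T2}  orig:{}
  T[0,1] 'cb' = {S}

Original NTs in T[0,1] deriving "cb": ["S"]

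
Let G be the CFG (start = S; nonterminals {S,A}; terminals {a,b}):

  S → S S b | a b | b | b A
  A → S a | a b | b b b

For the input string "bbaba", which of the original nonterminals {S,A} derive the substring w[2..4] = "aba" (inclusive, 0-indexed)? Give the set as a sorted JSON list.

CNF form of G:
  S -> S X3 | T0 T1 | T1 A | b
  A -> S T0 | T0 T1 | T1 X2
  T0 -> a
  T1 -> b
  X2 -> T1 T1
  X3 -> S T1

CYK table (by increasing span), restricted to cells inside w[2..4]:
  [2..2]={T0}  "a"  orig:{}
  [3..3]={S,T1}  "b"  orig:{S}
  [4..4]={T0}  "a"  orig:{}
  [2..3]={A,S}  "ab"
  [3..4]={A}  "ba"
  [2..4]={A}  "aba"

Original NTs in T[2,4] deriving "aba": ["A"]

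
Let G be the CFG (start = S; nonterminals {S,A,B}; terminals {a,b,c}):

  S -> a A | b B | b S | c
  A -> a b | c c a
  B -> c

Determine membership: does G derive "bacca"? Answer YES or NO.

CNF form of G:
  S -> T0 A | T1 B | T1 S | c
  A -> T0 T1 | T2 X3
  B -> c
  T0 -> a
  T1 -> b
  T2 -> c
  X3 -> T2 T0

CYK table (by increasing span):
  T[0,0] 'b' = {T1}  orig:{}
  T[1,1] 'a' = {T0}  orig:{}
  T[2,2] 'c' = {B,S,T2}  orig:{B,S}
  T[3,3] 'c' = {B,S,T2}  orig:{B,S}
  T[4,4] 'a' = {T0}  orig:{}
  T[0,1] 'ba' = ∅
  T[1,2] 'ac' = ∅
  T[2,3] 'cc' = ∅
  T[3,4] 'ca' = {X3}  orig:{}
  T[0,2] 'bac' = ∅
  T[1,3] 'acc' = ∅
  T[2,4] 'cca' = {A}
  T[0,3] 'bacc' = ∅
  T[1,4] 'acca' = {S}
  T[0,4] 'bacca' = {S}

S ∈ T[0,4] ⇒ YES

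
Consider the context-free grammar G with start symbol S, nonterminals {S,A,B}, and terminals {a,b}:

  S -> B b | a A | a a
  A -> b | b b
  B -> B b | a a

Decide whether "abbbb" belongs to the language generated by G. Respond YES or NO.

CNF form of G:
  S -> B T0 | T1 A | T1 T1
  A -> T0 T0 | b
  B -> B T0 | T1 T1
  T0 -> b
  T1 -> a

CYK table (by increasing span):
  T[0,0] 'a' = {T1}  orig:{}
  T[1,1] 'b' = {A,T0}  orig:{A}
  T[2,2] 'b' = {A,T0}  orig:{A}
  T[3,3] 'b' = {A,T0}  orig:{A}
  T[4,4] 'b' = {A,T0}  orig:{A}
  T[0,1] 'ab' = {S}
  T[1,2] 'bb' = {A}
  T[2,3] 'bb' = {A}
  T[3,4] 'bb' = {A}
  T[0,2] 'abb' = {S}
  T[1,3] 'bbb' = ∅
  T[2,4] 'bbb' = ∅
  T[0,3] 'abbb' = ∅
  T[1,4] 'bbbb' = ∅
  T[0,4] 'abbbb' = ∅

S ∉ T[0,4] ⇒ NO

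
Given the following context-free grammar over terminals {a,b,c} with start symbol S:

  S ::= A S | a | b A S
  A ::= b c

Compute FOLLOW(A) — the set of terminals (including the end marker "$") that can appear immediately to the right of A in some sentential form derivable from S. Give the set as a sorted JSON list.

FIRST iteration:
[1]
  A via A→b c: +{b}
  S via S→A S: +{b}
  S via S→a: +{a}
  S: {a,b}  A: {b}
[2] (no change)
  S: {a,b}  A: {b}

FOLLOW sets:
FOLLOW(S) := {$}
pass 1:
  S→A S: FOLLOW(A) ⊇ FIRST(S) = {a,b}; new: +{a,b}
  FOLLOW(S)={$}  FOLLOW(A)={a,b}
pass 2: — fixpoint
  FOLLOW(S)={$}  FOLLOW(A)={a,b}

FOLLOW(A) = ["a", "b"]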